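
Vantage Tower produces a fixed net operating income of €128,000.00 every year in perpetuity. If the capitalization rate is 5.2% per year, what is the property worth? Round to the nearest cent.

€2461538.46

Level perpetuity: PV = C / r = €128,000.00 / 0.052 = €2,461,538.46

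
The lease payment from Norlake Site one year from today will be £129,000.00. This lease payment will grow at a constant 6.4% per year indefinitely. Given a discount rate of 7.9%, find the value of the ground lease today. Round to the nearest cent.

Growing perpetuity: P = D₁ / (r − g) = £129,000.0000 / (0.079 − 0.064) = £8,600,000.00

£8600000.00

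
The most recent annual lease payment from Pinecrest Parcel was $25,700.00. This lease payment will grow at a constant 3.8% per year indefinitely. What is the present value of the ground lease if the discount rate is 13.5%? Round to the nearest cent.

$275016.49

D₁ = D₀ × (1 + g) = $25,700.00 × 1.038 = $26,676.6000
Growing perpetuity: P = D₁ / (r − g) = $26,676.6000 / (0.135 − 0.038) = $275,016.49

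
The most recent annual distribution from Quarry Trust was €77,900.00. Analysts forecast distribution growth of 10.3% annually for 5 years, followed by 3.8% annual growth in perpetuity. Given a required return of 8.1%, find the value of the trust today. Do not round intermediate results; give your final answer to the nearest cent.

D_1 = 85923.70000
D_2 = 94773.84110
D_3 = 104535.54673
D_4 = 115302.70805
D_5 = 127178.88698
Terminal value at year 5: TV = D_5×(1+g_2)/(r−g_2) = 132011.68468/0.043 = 3070039.17862
P_0 = D_1/(1+r)^1 + D_2/(1+r)^2 + D_3/(1+r)^3 + D_4/(1+r)^4 + D_5/(1+r)^5 + TV/(1+r)^5
    = 79485.38390 + 81103.03279 + 82753.60330 + 84437.76544 + 86156.20285 + 2079770.66412 = 2493706.65240

€2493706.65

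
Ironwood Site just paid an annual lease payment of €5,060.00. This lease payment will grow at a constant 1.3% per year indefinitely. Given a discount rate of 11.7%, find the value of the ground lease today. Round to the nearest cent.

D₁ = D₀ × (1 + g) = €5,060.00 × 1.013 = €5,125.7800
Growing perpetuity: P = D₁ / (r − g) = €5,125.7800 / (0.117 − 0.013) = €49,286.35

€49286.35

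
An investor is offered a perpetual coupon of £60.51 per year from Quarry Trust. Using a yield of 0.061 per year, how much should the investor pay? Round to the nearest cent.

Level perpetuity: PV = C / r = £60.51 / 0.061 = £991.97

£991.97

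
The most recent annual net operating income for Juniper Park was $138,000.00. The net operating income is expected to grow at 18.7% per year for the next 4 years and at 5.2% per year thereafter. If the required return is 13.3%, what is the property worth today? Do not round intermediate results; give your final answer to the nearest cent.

D_1 = 163806.00000
D_2 = 194437.72200
D_3 = 230797.57601
D_4 = 273956.72273
Terminal value at year 4: TV = D_4×(1+g_2)/(r−g_2) = 288202.47231/0.081 = 3558055.21371
P_0 = D_1/(1+r)^1 + D_2/(1+r)^2 + D_3/(1+r)^3 + D_4/(1+r)^4 + TV/(1+r)^4
    = 144577.22860 + 151467.93499 + 158687.05987 + 166250.25602 + 2159200.85592 = 2780183.33539

$2780183.34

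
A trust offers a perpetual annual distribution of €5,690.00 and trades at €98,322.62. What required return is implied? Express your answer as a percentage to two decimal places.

P = C/r ⇒ r = C/P = €5,690.00/€98,322.62 = 0.057871

5.79%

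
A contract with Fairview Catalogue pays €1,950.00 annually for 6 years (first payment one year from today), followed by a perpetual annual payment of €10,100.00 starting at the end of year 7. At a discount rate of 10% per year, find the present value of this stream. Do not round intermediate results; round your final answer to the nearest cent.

€65504.63

PV of 6-year annuity: €1,950.00 × [1 − (1+0.1)^−6] / 0.1 = 8492.75836
Perpetuity value at year 6: €10,100.00 / 0.1 = 101000.00000
PV of perpetuity: 101000.00000 / (1+0.1)^6 = 57011.86694
Total PV = 8492.75836 + 57011.86694 = 65504.62530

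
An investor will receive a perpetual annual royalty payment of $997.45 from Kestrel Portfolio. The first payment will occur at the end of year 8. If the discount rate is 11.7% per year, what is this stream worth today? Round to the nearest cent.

Value at end of year 7: C / r = $997.45 / 0.117 = $8,525.2137
Discount to today: PV = $8,525.2137 / (1 + 0.117)^7 = $8,525.2137 / 2.169563 = $3,929.46

$3929.46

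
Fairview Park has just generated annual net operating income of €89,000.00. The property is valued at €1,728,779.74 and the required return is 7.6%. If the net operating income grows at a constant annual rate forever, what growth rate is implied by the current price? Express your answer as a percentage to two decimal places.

P = D₀(1+g)/(r−g) ⇒ P(r−g) = D₀(1+g) ⇒ g(P+D₀) = P·r − D₀
g = (P·r − D₀)/(P + D₀) = (€1,728,779.74×0.076 − €89,000.00) / (€1,728,779.74 + €89,000.00) = 0.023318

2.33%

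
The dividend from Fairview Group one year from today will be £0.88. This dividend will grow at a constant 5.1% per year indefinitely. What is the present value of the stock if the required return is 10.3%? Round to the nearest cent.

Growing perpetuity: P = D₁ / (r − g) = £0.8800 / (0.103 − 0.051) = £16.92

£16.92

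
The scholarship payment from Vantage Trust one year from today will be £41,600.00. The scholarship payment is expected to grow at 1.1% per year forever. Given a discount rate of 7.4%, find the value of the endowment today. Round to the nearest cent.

£660317.46

Growing perpetuity: P = D₁ / (r − g) = £41,600.0000 / (0.074 − 0.011) = £660,317.46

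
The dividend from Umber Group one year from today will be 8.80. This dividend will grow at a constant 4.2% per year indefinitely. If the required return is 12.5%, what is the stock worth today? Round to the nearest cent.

106.02

Growing perpetuity: P = D₁ / (r − g) = 8.8000 / (0.125 − 0.042) = 106.02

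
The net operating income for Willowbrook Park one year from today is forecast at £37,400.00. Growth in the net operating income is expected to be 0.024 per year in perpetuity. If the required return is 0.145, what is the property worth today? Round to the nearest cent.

£309090.91

Growing perpetuity: P = D₁ / (r − g) = £37,400.0000 / (0.145 − 0.024) = £309,090.91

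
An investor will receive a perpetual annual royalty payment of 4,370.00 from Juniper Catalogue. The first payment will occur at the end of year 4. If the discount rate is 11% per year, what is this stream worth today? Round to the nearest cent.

Value at end of year 3: C / r = 4,370.00 / 0.11 = 39,727.2727
Discount to today: PV = 39,727.2727 / (1 + 0.11)^3 = 39,727.2727 / 1.367631 = 29,048.24

29048.24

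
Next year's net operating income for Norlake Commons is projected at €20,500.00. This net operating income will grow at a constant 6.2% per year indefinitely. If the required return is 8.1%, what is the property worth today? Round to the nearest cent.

Growing perpetuity: P = D₁ / (r − g) = €20,500.0000 / (0.081 − 0.062) = €1,078,947.37

€1078947.37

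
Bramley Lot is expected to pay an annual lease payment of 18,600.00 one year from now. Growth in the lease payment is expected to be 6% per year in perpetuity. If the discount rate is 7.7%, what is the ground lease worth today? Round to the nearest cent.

1094117.65

Growing perpetuity: P = D₁ / (r − g) = 18,600.0000 / (0.077 − 0.06) = 1,094,117.65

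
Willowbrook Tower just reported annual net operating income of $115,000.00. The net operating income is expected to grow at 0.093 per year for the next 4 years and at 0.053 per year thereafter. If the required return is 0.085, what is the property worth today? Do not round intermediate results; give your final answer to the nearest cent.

D_1 = 125695.00000
D_2 = 137384.63500
D_3 = 150161.40605
D_4 = 164126.41682
Terminal value at year 4: TV = D_4×(1+g_2)/(r−g_2) = 172825.11691/0.032 = 5400784.90342
P_0 = D_1/(1+r)^1 + D_2/(1+r)^2 + D_3/(1+r)^3 + D_4/(1+r)^4 + TV/(1+r)^4
    = 115847.92627 + 116702.10453 + 117562.58087 + 118429.40174 + 3897067.50117 = 4365609.51458

$4365609.51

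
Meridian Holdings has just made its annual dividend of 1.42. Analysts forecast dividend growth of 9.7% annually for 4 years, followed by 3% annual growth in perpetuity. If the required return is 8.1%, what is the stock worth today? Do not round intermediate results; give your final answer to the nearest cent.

36.31

D_1 = 1.55774
D_2 = 1.70884
D_3 = 1.87460
D_4 = 2.05643
Terminal value at year 4: TV = D_4×(1+g_2)/(r−g_2) = 2.11813/0.051 = 41.53191
P_0 = D_1/(1+r)^1 + D_2/(1+r)^2 + D_3/(1+r)^3 + D_4/(1+r)^4 + TV/(1+r)^4
    = 1.44102 + 1.46235 + 1.48399 + 1.50596 + 30.41439 = 36.30770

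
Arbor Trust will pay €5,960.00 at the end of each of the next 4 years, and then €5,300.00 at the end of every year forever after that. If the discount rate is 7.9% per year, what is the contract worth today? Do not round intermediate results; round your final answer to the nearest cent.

PV of 4-year annuity: €5,960.00 × [1 − (1+0.079)^−4] / 0.079 = 19784.29552
Perpetuity value at year 4: €5,300.00 / 0.079 = 67088.60759
PV of perpetuity: 67088.60759 / (1+0.079)^4 = 49495.19044
Total PV = 19784.29552 + 49495.19044 = 69279.48596

€69279.49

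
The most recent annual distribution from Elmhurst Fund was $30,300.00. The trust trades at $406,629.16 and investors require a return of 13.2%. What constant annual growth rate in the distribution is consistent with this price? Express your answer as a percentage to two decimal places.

P = D₀(1+g)/(r−g) ⇒ P(r−g) = D₀(1+g) ⇒ g(P+D₀) = P·r − D₀
g = (P·r − D₀)/(P + D₀) = ($406,629.16×0.132 − $30,300.00) / ($406,629.16 + $30,300.00) = 0.053498

5.35%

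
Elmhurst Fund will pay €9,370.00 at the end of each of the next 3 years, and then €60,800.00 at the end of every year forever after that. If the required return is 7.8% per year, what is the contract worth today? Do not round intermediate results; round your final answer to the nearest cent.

PV of 3-year annuity: €9,370.00 × [1 − (1+0.078)^−3] / 0.078 = 24234.80769
Perpetuity value at year 3: €60,800.00 / 0.078 = 779487.17949
PV of perpetuity: 779487.17949 / (1+0.078)^3 = 622232.50417
Total PV = 24234.80769 + 622232.50417 = 646467.31186

€646467.31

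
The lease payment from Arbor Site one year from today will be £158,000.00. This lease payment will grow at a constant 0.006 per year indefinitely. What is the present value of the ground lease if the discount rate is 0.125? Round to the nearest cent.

Growing perpetuity: P = D₁ / (r − g) = £158,000.0000 / (0.125 − 0.006) = £1,327,731.09

£1327731.09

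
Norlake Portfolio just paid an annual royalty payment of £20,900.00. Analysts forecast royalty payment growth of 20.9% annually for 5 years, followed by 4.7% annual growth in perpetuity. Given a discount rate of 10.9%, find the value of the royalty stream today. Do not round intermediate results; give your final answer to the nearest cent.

D_1 = 25268.10000
D_2 = 30549.13290
D_3 = 36933.90168
D_4 = 44653.08713
D_5 = 53985.58234
Terminal value at year 5: TV = D_5×(1+g_2)/(r−g_2) = 56522.90471/0.062 = 911659.75332
P_0 = D_1/(1+r)^1 + D_2/(1+r)^2 + D_3/(1+r)^3 + D_4/(1+r)^4 + D_5/(1+r)^5 + TV/(1+r)^5
    = 22784.58070 + 24839.09655 + 27078.87081 + 29520.60848 + 32182.52088 + 543469.34451 = 679875.02192

£679875.02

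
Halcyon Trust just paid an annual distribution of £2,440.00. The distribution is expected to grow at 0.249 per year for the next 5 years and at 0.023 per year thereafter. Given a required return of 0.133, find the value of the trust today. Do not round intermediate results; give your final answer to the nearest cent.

£53442.95

D_1 = 3047.56000
D_2 = 3806.40244
D_3 = 4754.19665
D_4 = 5937.99161
D_5 = 7416.55152
Terminal value at year 5: TV = D_5×(1+g_2)/(r−g_2) = 7587.13221/0.11 = 68973.92918
P_0 = D_1/(1+r)^1 + D_2/(1+r)^2 + D_3/(1+r)^3 + D_4/(1+r)^4 + D_5/(1+r)^5 + TV/(1+r)^5
    = 2689.81465 + 2965.20609 + 3268.79294 + 3603.46195 + 3972.39539 + 36943.27710 = 53442.94812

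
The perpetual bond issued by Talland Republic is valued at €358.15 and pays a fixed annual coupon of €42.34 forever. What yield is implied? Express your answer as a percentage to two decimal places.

P = C/r ⇒ r = C/P = €42.34/€358.15 = 0.118219

11.82%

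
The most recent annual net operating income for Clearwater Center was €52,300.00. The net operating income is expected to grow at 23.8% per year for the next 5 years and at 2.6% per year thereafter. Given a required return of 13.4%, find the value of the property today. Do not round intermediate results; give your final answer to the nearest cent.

€1113355.85

D_1 = 64747.40000
D_2 = 80157.28120
D_3 = 99234.71413
D_4 = 122852.57609
D_5 = 152091.48920
Terminal value at year 5: TV = D_5×(1+g_2)/(r−g_2) = 156045.86792/0.108 = 1444869.14737
P_0 = D_1/(1+r)^1 + D_2/(1+r)^2 + D_3/(1+r)^3 + D_4/(1+r)^4 + D_5/(1+r)^5 + TV/(1+r)^5
    = 57096.47266 + 62332.83347 + 68049.42490 + 74290.28927 + 81103.50803 + 770483.32633 = 1113355.85467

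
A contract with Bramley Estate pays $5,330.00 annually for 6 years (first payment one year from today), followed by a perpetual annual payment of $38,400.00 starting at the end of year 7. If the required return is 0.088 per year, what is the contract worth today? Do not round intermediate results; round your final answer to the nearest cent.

PV of 6-year annuity: $5,330.00 × [1 − (1+0.088)^−6] / 0.088 = 24053.19361
Perpetuity value at year 6: $38,400.00 / 0.088 = 436363.63636
PV of perpetuity: 436363.63636 / (1+0.088)^6 = 263072.33529
Total PV = 24053.19361 + 263072.33529 = 287125.52890

$287125.53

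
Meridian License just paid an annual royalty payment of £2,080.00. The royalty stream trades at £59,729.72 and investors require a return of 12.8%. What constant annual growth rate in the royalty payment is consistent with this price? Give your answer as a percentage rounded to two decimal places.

9.00%

P = D₀(1+g)/(r−g) ⇒ P(r−g) = D₀(1+g) ⇒ g(P+D₀) = P·r − D₀
g = (P·r − D₀)/(P + D₀) = (£59,729.72×0.128 − £2,080.00) / (£59,729.72 + £2,080.00) = 0.090041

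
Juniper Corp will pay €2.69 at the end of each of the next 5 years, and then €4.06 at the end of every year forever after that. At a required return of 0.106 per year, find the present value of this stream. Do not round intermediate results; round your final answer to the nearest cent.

€33.19

PV of 5-year annuity: €2.69 × [1 − (1+0.106)^−5] / 0.106 = 10.04282
Perpetuity value at year 5: €4.06 / 0.106 = 38.30189
PV of perpetuity: 38.30189 / (1+0.106)^5 = 23.14433
Total PV = 10.04282 + 23.14433 = 33.18714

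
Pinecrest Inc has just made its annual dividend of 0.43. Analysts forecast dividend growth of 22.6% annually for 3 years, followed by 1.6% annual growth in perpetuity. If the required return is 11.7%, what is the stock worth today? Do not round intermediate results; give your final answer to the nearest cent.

7.28

D_1 = 0.52718
D_2 = 0.64632
D_3 = 0.79239
Terminal value at year 3: TV = D_3×(1+g_2)/(r−g_2) = 0.80507/0.101 = 7.97099
P_0 = D_1/(1+r)^1 + D_2/(1+r)^2 + D_3/(1+r)^3 + TV/(1+r)^3
    = 0.47196 + 0.51802 + 0.56857 + 5.71943 = 7.27797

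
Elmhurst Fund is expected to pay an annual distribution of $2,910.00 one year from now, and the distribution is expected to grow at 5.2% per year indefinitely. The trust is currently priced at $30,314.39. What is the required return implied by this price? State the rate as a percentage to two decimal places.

14.80%

P = D₁/(r − g) ⇒ r = D₁/P + g = $2,910.0000/$30,314.39 + 0.052 = 0.095994 + 0.052 = 0.147994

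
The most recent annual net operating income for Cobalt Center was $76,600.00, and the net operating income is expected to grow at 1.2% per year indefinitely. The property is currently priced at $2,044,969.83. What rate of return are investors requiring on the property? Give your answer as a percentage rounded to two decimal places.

4.99%

D₁ = $76,600.00 × 1.012 = $77,519.2000
P = D₁/(r − g) ⇒ r = D₁/P + g = $77,519.2000/$2,044,969.83 + 0.012 = 0.037907 + 0.012 = 0.049907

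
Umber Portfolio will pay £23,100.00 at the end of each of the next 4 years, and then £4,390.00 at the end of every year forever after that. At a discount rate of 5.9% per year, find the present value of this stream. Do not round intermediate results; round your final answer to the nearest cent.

PV of 4-year annuity: £23,100.00 × [1 − (1+0.059)^−4] / 0.059 = 80227.56899
Perpetuity value at year 4: £4,390.00 / 0.059 = 74406.77966
PV of perpetuity: 74406.77966 / (1+0.059)^4 = 59160.06850
Total PV = 80227.56899 + 59160.06850 = 139387.63749

£139387.64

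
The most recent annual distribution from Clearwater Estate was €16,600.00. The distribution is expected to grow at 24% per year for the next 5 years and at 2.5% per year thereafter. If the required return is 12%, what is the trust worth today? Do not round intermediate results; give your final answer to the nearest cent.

D_1 = 20584.00000
D_2 = 25524.16000
D_3 = 31649.95840
D_4 = 39245.94842
D_5 = 48664.97604
Terminal value at year 5: TV = D_5×(1+g_2)/(r−g_2) = 49881.60044/0.095 = 525069.47828
P_0 = D_1/(1+r)^1 + D_2/(1+r)^2 + D_3/(1+r)^3 + D_4/(1+r)^4 + D_5/(1+r)^5 + TV/(1+r)^5
    = 18378.57143 + 20347.70408 + 22527.81523 + 24941.50972 + 27613.81434 + 297938.52310 = 411747.93790

€411747.94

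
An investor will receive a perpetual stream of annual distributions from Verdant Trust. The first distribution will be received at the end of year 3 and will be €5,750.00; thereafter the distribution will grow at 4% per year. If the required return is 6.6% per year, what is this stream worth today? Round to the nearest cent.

€194616.69

Value at end of year 2: C₁ / (r − g) = €5,750.00 / (0.066 − 0.04) = €221,153.8462
Discount to today: PV = €221,153.8462 / (1 + 0.066)^2 = €221,153.8462 / 1.136356 = €194,616.69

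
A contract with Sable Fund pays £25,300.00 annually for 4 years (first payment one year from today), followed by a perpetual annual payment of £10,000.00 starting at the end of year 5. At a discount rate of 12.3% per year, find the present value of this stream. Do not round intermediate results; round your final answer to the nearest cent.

£127480.15

PV of 4-year annuity: £25,300.00 × [1 − (1+0.123)^−4] / 0.123 = 76361.91839
Perpetuity value at year 4: £10,000.00 / 0.123 = 81300.81301
PV of perpetuity: 81300.81301 / (1+0.123)^4 = 51118.23657
Total PV = 76361.91839 + 51118.23657 = 127480.15496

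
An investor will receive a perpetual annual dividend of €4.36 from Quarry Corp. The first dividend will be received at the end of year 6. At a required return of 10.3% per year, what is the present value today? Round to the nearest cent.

Value at end of year 5: C / r = €4.36 / 0.103 = €42.3301
Discount to today: PV = €42.3301 / (1 + 0.103)^5 = €42.3301 / 1.632592 = €25.93

€25.93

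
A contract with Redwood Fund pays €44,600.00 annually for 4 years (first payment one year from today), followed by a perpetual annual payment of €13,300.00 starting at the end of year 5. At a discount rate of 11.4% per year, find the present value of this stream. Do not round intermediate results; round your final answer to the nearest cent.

€212949.67

PV of 4-year annuity: €44,600.00 × [1 − (1+0.114)^−4] / 0.114 = 137195.59253
Perpetuity value at year 4: €13,300.00 / 0.114 = 116666.66667
PV of perpetuity: 116666.66667 / (1+0.114)^4 = 75754.07966
Total PV = 137195.59253 + 75754.07966 = 212949.67219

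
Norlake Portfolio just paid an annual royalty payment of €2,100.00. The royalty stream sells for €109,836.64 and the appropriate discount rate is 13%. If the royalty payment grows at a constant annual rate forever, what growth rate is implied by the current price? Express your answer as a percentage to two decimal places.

P = D₀(1+g)/(r−g) ⇒ P(r−g) = D₀(1+g) ⇒ g(P+D₀) = P·r − D₀
g = (P·r − D₀)/(P + D₀) = (€109,836.64×0.13 − €2,100.00) / (€109,836.64 + €2,100.00) = 0.108801

10.88%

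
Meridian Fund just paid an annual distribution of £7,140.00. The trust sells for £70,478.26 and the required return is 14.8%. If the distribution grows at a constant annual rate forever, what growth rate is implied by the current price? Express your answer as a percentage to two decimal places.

P = D₀(1+g)/(r−g) ⇒ P(r−g) = D₀(1+g) ⇒ g(P+D₀) = P·r − D₀
g = (P·r − D₀)/(P + D₀) = (£70,478.26×0.148 − £7,140.00) / (£70,478.26 + £7,140.00) = 0.042397

4.24%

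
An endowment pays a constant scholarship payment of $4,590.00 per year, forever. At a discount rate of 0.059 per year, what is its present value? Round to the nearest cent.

$77796.61

Level perpetuity: PV = C / r = $4,590.00 / 0.059 = $77,796.61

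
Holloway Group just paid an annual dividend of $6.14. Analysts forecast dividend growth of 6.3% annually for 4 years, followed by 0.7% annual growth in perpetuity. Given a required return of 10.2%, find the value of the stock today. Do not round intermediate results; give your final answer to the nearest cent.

$78.81

D_1 = 6.52682
D_2 = 6.93801
D_3 = 7.37510
D_4 = 7.83974
Terminal value at year 4: TV = D_4×(1+g_2)/(r−g_2) = 7.89461/0.095 = 83.10120
P_0 = D_1/(1+r)^1 + D_2/(1+r)^2 + D_3/(1+r)^3 + D_4/(1+r)^4 + TV/(1+r)^4
    = 5.92270 + 5.71310 + 5.51091 + 5.31588 + 56.34831 = 78.81090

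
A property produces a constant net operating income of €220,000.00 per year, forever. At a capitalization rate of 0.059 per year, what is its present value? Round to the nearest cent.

Level perpetuity: PV = C / r = €220,000.00 / 0.059 = €3,728,813.56

€3728813.56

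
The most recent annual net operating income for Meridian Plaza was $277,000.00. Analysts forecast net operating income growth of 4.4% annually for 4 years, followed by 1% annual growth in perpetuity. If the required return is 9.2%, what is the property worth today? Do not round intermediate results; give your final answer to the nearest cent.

$3841830.72

D_1 = 289188.00000
D_2 = 301912.27200
D_3 = 315196.41197
D_4 = 329065.05409
Terminal value at year 4: TV = D_4×(1+g_2)/(r−g_2) = 332355.70464/0.082 = 4053118.34921
P_0 = D_1/(1+r)^1 + D_2/(1+r)^2 + D_3/(1+r)^3 + D_4/(1+r)^4 + TV/(1+r)^4
    = 264824.17582 + 253183.55271 + 242054.60534 + 231414.84247 + 2850353.54746 = 3841830.72380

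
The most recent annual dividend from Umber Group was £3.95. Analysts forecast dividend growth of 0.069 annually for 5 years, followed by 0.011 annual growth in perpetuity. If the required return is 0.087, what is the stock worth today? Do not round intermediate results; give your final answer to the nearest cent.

£67.13

D_1 = 4.22255
D_2 = 4.51391
D_3 = 4.82537
D_4 = 5.15832
D_5 = 5.51424
Terminal value at year 5: TV = D_5×(1+g_2)/(r−g_2) = 5.57490/0.076 = 73.35390
P_0 = D_1/(1+r)^1 + D_2/(1+r)^2 + D_3/(1+r)^3 + D_4/(1+r)^4 + D_5/(1+r)^5 + TV/(1+r)^5
    = 3.88459 + 3.82026 + 3.75700 + 3.69479 + 3.63361 + 48.33653 = 67.12678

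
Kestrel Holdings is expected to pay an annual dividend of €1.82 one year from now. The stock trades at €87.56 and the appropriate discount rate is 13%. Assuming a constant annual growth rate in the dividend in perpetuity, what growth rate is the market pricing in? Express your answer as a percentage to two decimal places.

P = D₁/(r−g) ⇒ g = r − D₁/P = 0.13 − €1.82/€87.56 = 0.109214

10.92%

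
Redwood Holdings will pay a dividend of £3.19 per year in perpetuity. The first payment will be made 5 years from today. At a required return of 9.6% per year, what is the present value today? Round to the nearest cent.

£23.03

Value at end of year 4: C / r = £3.19 / 0.096 = £33.2292
Discount to today: PV = £33.2292 / (1 + 0.096)^4 = £33.2292 / 1.442920 = £23.03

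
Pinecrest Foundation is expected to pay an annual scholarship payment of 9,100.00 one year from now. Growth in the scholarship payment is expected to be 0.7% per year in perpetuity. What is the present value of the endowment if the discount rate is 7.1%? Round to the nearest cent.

142187.50

Growing perpetuity: P = D₁ / (r − g) = 9,100.0000 / (0.071 − 0.007) = 142,187.50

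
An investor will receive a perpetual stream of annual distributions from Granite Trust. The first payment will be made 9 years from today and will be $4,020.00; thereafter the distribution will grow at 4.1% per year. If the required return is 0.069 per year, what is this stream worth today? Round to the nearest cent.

Value at end of year 8: C₁ / (r − g) = $4,020.00 / (0.069 − 0.041) = $143,571.4286
Discount to today: PV = $143,571.4286 / (1 + 0.069)^8 = $143,571.4286 / 1.705382 = $84,187.26

$84187.26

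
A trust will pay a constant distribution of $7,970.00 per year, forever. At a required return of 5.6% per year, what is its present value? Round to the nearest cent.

Level perpetuity: PV = C / r = $7,970.00 / 0.056 = $142,321.43

$142321.43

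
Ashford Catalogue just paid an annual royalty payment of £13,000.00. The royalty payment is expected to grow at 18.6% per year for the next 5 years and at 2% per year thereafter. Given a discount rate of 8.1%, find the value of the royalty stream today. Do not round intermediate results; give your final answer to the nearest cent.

D_1 = 15418.00000
D_2 = 18285.74800
D_3 = 21686.89713
D_4 = 25720.65999
D_5 = 30504.70275
Terminal value at year 5: TV = D_5×(1+g_2)/(r−g_2) = 31114.79681/0.061 = 510078.63619
P_0 = D_1/(1+r)^1 + D_2/(1+r)^2 + D_3/(1+r)^3 + D_4/(1+r)^4 + D_5/(1+r)^5 + TV/(1+r)^5
    = 14262.71970 + 15648.09026 + 17168.02502 + 18835.59452 + 20665.13885 + 345548.22340 = 432127.79175

£432127.79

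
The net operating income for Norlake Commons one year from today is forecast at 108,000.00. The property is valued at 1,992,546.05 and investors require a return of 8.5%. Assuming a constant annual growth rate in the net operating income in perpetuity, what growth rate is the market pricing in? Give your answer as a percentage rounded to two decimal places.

P = D₁/(r−g) ⇒ g = r − D₁/P = 0.085 − 108,000.00/1,992,546.05 = 0.030798

3.08%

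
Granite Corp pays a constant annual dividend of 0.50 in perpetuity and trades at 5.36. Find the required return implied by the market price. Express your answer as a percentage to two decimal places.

9.33%

P = C/r ⇒ r = C/P = 0.50/5.36 = 0.093284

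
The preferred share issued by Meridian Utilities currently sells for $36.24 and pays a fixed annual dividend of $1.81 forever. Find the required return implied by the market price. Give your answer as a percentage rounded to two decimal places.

P = C/r ⇒ r = C/P = $1.81/$36.24 = 0.049945

4.99%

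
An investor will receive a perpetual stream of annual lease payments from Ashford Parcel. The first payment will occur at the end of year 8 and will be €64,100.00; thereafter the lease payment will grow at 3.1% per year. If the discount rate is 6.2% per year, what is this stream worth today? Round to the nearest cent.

Value at end of year 7: C₁ / (r − g) = €64,100.00 / (0.062 − 0.031) = €2,067,741.9355
Discount to today: PV = €2,067,741.9355 / (1 + 0.062)^7 = €2,067,741.9355 / 1.523602 = €1,357,140.21

€1357140.21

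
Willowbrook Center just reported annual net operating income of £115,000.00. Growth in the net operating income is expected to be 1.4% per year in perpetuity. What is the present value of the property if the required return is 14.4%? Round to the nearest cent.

D₁ = D₀ × (1 + g) = £115,000.00 × 1.014 = £116,610.0000
Growing perpetuity: P = D₁ / (r − g) = £116,610.0000 / (0.144 − 0.014) = £897,000.00

£897000.00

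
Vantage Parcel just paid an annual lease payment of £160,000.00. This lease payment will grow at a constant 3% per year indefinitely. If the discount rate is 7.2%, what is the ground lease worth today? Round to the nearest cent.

D₁ = D₀ × (1 + g) = £160,000.00 × 1.03 = £164,800.0000
Growing perpetuity: P = D₁ / (r − g) = £164,800.0000 / (0.072 − 0.03) = £3,923,809.52

£3923809.52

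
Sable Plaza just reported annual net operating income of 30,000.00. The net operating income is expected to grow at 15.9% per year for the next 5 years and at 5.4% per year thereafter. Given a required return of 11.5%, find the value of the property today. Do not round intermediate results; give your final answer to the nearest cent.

797755.38

D_1 = 34770.00000
D_2 = 40298.43000
D_3 = 46705.88037
D_4 = 54132.11535
D_5 = 62739.12169
Terminal value at year 5: TV = D_5×(1+g_2)/(r−g_2) = 66127.03426/0.061 = 1084049.74198
P_0 = D_1/(1+r)^1 + D_2/(1+r)^2 + D_3/(1+r)^3 + D_4/(1+r)^4 + D_5/(1+r)^5 + TV/(1+r)^5
    = 31183.85650 + 32414.43021 + 33693.56468 + 35023.17620 + 36405.25669 + 629035.09108 = 797755.37536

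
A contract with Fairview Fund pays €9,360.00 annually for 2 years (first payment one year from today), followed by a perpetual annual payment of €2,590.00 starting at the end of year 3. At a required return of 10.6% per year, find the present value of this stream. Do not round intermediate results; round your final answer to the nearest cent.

PV of 2-year annuity: €9,360.00 × [1 − (1+0.106)^−2] / 0.106 = 16114.76444
Perpetuity value at year 2: €2,590.00 / 0.106 = 24433.96226
PV of perpetuity: 24433.96226 / (1+0.106)^2 = 19974.85544
Total PV = 16114.76444 + 19974.85544 = 36089.61988

€36089.62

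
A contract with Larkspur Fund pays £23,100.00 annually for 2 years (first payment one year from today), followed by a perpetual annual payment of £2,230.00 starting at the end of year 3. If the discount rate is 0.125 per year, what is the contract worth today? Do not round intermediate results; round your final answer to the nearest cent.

PV of 2-year annuity: £23,100.00 × [1 − (1+0.125)^−2] / 0.125 = 38785.18519
Perpetuity value at year 2: £2,230.00 / 0.125 = 17840.00000
PV of perpetuity: 17840.00000 / (1+0.125)^2 = 14095.80247
Total PV = 38785.18519 + 14095.80247 = 52880.98765

£52880.99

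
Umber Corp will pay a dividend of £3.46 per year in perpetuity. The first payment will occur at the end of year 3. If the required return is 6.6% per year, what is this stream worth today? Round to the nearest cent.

Value at end of year 2: C / r = £3.46 / 0.066 = £52.4242
Discount to today: PV = £52.4242 / (1 + 0.066)^2 = £52.4242 / 1.136356 = £46.13

£46.13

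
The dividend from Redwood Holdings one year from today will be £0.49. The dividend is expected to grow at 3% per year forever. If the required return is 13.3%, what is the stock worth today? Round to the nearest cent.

£4.76

Growing perpetuity: P = D₁ / (r − g) = £0.4900 / (0.133 − 0.03) = £4.76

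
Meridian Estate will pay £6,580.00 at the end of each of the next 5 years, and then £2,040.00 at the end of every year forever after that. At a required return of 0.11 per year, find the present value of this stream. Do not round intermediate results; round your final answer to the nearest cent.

PV of 5-year annuity: £6,580.00 × [1 − (1+0.11)^−5] / 0.11 = 24319.00238
Perpetuity value at year 5: £2,040.00 / 0.11 = 18545.45455
PV of perpetuity: 18545.45455 / (1+0.11)^5 = 11005.82463
Total PV = 24319.00238 + 11005.82463 = 35324.82701

£35324.83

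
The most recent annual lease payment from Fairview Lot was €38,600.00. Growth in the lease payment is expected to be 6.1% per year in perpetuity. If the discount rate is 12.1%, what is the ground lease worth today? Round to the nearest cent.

D₁ = D₀ × (1 + g) = €38,600.00 × 1.061 = €40,954.6000
Growing perpetuity: P = D₁ / (r − g) = €40,954.6000 / (0.121 − 0.061) = €682,576.67

€682576.67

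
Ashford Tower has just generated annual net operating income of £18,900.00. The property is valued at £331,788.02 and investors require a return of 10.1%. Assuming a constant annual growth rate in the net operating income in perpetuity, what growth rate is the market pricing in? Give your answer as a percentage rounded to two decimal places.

4.17%

P = D₀(1+g)/(r−g) ⇒ P(r−g) = D₀(1+g) ⇒ g(P+D₀) = P·r − D₀
g = (P·r − D₀)/(P + D₀) = (£331,788.02×0.101 − £18,900.00) / (£331,788.02 + £18,900.00) = 0.041663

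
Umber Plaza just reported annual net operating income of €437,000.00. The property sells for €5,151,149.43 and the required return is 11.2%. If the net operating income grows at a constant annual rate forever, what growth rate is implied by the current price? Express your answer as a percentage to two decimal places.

P = D₀(1+g)/(r−g) ⇒ P(r−g) = D₀(1+g) ⇒ g(P+D₀) = P·r − D₀
g = (P·r − D₀)/(P + D₀) = (€5,151,149.43×0.112 − €437,000.00) / (€5,151,149.43 + €437,000.00) = 0.025040

2.50%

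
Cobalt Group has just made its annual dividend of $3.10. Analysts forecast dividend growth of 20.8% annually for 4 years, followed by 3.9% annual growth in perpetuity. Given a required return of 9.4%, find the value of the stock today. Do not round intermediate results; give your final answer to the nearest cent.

D_1 = 3.74480
D_2 = 4.52372
D_3 = 5.46465
D_4 = 6.60130
Terminal value at year 4: TV = D_4×(1+g_2)/(r−g_2) = 6.85875/0.055 = 124.70455
P_0 = D_1/(1+r)^1 + D_2/(1+r)^2 + D_3/(1+r)^3 + D_4/(1+r)^4 + TV/(1+r)^4
    = 3.42303 + 3.77973 + 4.17360 + 4.60851 + 87.05887 = 103.04373

$103.04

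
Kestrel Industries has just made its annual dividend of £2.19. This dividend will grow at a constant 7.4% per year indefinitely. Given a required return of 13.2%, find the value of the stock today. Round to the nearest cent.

D₁ = D₀ × (1 + g) = £2.19 × 1.074 = £2.3521
Growing perpetuity: P = D₁ / (r − g) = £2.3521 / (0.132 − 0.074) = £40.55

£40.55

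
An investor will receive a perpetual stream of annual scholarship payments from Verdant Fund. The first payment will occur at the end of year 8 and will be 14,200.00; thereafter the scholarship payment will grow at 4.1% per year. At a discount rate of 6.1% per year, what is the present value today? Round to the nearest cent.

Value at end of year 7: C₁ / (r − g) = 14,200.00 / (0.061 − 0.041) = 710,000.0000
Discount to today: PV = 710,000.0000 / (1 + 0.061)^7 = 710,000.0000 / 1.513588 = 469,084.04

469084.04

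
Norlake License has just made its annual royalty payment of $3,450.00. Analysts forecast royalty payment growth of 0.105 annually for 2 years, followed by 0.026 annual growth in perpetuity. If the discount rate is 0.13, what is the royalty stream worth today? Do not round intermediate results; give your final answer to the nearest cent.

D_1 = 3812.25000
D_2 = 4212.53625
Terminal value at year 2: TV = D_2×(1+g_2)/(r−g_2) = 4322.06219/0.104 = 41558.29031
P_0 = D_1/(1+r)^1 + D_2/(1+r)^2 + TV/(1+r)^2
    = 3373.67257 + 3299.03379 + 32546.23722 = 39218.94358

$39218.94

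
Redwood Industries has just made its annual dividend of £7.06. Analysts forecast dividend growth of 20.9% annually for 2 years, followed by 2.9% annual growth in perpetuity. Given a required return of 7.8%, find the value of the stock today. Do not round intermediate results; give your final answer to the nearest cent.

D_1 = 8.53554
D_2 = 10.31947
Terminal value at year 2: TV = D_2×(1+g_2)/(r−g_2) = 10.61873/0.049 = 216.70883
P_0 = D_1/(1+r)^1 + D_2/(1+r)^2 + TV/(1+r)^2
    = 7.91794 + 8.88014 + 186.48293 = 203.28101

£203.28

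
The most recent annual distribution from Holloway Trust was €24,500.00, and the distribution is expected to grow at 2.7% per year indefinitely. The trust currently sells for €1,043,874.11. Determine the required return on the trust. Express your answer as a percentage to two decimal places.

5.11%

D₁ = €24,500.00 × 1.027 = €25,161.5000
P = D₁/(r − g) ⇒ r = D₁/P + g = €25,161.5000/€1,043,874.11 + 0.027 = 0.024104 + 0.027 = 0.051104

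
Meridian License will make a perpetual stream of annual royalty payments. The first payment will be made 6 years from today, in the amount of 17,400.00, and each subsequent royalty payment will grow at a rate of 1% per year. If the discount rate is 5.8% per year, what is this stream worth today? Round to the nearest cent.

273451.10

Value at end of year 5: C₁ / (r − g) = 17,400.00 / (0.058 − 0.01) = 362,500.0000
Discount to today: PV = 362,500.0000 / (1 + 0.058)^5 = 362,500.0000 / 1.325648 = 273,451.10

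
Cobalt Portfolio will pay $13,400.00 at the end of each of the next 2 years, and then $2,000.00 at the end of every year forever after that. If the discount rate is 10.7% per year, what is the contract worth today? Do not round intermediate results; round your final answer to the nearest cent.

PV of 2-year annuity: $13,400.00 × [1 − (1+0.107)^−2] / 0.107 = 23039.55530
Perpetuity value at year 2: $2,000.00 / 0.107 = 18691.58879
PV of perpetuity: 18691.58879 / (1+0.107)^2 = 15252.84919
Total PV = 23039.55530 + 15252.84919 = 38292.40449

$38292.40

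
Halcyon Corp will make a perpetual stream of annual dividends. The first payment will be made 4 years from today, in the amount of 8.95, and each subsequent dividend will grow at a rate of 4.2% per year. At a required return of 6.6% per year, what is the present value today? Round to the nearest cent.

Value at end of year 3: C₁ / (r − g) = 8.95 / (0.066 − 0.042) = 372.9167
Discount to today: PV = 372.9167 / (1 + 0.066)^3 = 372.9167 / 1.211355 = 307.85

307.85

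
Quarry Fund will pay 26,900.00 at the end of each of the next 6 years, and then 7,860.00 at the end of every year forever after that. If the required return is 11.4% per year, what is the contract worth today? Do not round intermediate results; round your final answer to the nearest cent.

148577.08

PV of 6-year annuity: 26,900.00 × [1 − (1+0.114)^−6] / 0.114 = 112502.06635
Perpetuity value at year 6: 7,860.00 / 0.114 = 68947.36842
PV of perpetuity: 68947.36842 / (1+0.114)^6 = 36075.01744
Total PV = 112502.06635 + 36075.01744 = 148577.08378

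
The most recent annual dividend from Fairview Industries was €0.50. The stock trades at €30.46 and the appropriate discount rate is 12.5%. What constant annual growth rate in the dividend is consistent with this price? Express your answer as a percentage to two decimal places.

10.68%

P = D₀(1+g)/(r−g) ⇒ P(r−g) = D₀(1+g) ⇒ g(P+D₀) = P·r − D₀
g = (P·r − D₀)/(P + D₀) = (€30.46×0.125 − €0.50) / (€30.46 + €0.50) = 0.106831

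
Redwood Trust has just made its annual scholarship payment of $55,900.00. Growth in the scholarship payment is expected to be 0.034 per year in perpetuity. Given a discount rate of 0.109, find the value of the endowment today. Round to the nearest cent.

$770674.67

D₁ = D₀ × (1 + g) = $55,900.00 × 1.034 = $57,800.6000
Growing perpetuity: P = D₁ / (r − g) = $57,800.6000 / (0.109 − 0.034) = $770,674.67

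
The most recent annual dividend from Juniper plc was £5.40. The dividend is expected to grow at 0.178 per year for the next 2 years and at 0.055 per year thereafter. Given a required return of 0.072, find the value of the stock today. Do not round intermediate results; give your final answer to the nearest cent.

£417.12

D_1 = 6.36120
D_2 = 7.49349
Terminal value at year 2: TV = D_2×(1+g_2)/(r−g_2) = 7.90564/0.017 = 465.03740
P_0 = D_1/(1+r)^1 + D_2/(1+r)^2 + TV/(1+r)^2
    = 5.93396 + 6.52071 + 404.66748 = 417.12215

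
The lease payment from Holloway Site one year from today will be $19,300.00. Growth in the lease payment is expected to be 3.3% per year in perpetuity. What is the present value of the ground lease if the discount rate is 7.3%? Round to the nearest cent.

Growing perpetuity: P = D₁ / (r − g) = $19,300.0000 / (0.073 − 0.033) = $482,500.00

$482500.00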